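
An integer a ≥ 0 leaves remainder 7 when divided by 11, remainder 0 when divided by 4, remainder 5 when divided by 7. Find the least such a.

40

The moduli are pairwise coprime; N = 11·4·7 = 308.
N/11 = 28; 28 ≡ 6 (mod 11); 6·2 ≡ 1, so inverse 2.
N/4 = 77; 77 ≡ 1 (mod 4), inverse 1.
N/7 = 44; 44 ≡ 2 (mod 7); 2·4 ≡ 1, so inverse 4.
a ≡ 7·28·2 + 0·77·1 + 5·44·4 = 1272.
1272 mod 308 = 40.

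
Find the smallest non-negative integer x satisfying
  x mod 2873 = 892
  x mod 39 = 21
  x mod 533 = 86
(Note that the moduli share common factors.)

Combine the congruences pairwise.
gcd(2873, 39) = 13 and 13 | (21 − 892), so the pair is consistent; merging gives x ≡ 3765 (mod 8619), where 8619 = lcm(2873, 39).
gcd(8619, 533) = 13 and 13 | (86 − 3765), so the pair is consistent; merging gives x ≡ 210621 (mod 353379), where 353379 = lcm(8619, 533).
The solution is unique modulo lcm(2873, 39, 533) = 353379.

210621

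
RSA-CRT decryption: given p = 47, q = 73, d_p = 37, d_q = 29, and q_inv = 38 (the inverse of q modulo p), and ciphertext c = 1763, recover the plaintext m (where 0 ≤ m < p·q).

m₁ = c^(d_p) mod p: c ≡ 24 (mod 47), and 24^37 mod 47 = 42.
m₂ = c^(d_q) mod q: c ≡ 11 (mod 73), and 11^29 mod 73 = 31.
h = q_inv·(m₁ − m₂) mod p = 38·(42 − 31) mod 47 = 42.
m = m₂ + h·q = 31 + 42·73 = 3097.

3097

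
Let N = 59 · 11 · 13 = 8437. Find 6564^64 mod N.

Mod 59: 6564 ≡ 15; by Fermat, exponent reduces to 64 mod 58 = 6; 15^6 ≡ 26 (mod 59).
Mod 11: 6564 ≡ 8; by Fermat, exponent reduces to 64 mod 10 = 4; 8^4 ≡ 4 (mod 11).
Mod 13: 6564 ≡ 12; by Fermat, exponent reduces to 64 mod 12 = 4; 12^4 ≡ 1 (mod 13).
Combine by CRT: x ≡ 26 (mod 59), x ≡ 4 (mod 11), x ≡ 1 (mod 13) ⇒ x ≡ 7814 (mod 8437).

7814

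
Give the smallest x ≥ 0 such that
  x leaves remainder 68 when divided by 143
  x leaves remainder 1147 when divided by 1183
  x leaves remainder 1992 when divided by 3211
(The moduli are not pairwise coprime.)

Combine the congruences pairwise.
gcd(143, 1183) = 13 and 13 | (1147 − 68), so the pair is consistent; merging gives x ≡ 11794 (mod 13013), where 13013 = lcm(143, 1183).
gcd(13013, 3211) = 169 and 169 | (1992 − 11794), so the pair is consistent; merging gives x ≡ 246028 (mod 247247), where 247247 = lcm(13013, 3211).
The solution is unique modulo lcm(143, 1183, 3211) = 247247.

246028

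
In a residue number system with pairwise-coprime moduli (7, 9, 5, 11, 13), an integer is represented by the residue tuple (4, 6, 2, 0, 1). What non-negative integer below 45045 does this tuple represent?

The moduli are pairwise coprime; N = 7·9·5·11·13 = 45045.
N/7 = 6435; 6435 ≡ 2 (mod 7); 2·4 ≡ 1, so inverse 4.
N/9 = 5005; 5005 ≡ 1 (mod 9), inverse 1.
N/5 = 9009; 9009 ≡ 4 (mod 5); 4·4 ≡ 1, so inverse 4.
N/11 = 4095; 4095 ≡ 3 (mod 11); 3·4 ≡ 1, so inverse 4.
N/13 = 3465; 3465 ≡ 7 (mod 13); 7·2 ≡ 1, so inverse 2.
x ≡ 4·6435·4 + 6·5005·1 + 2·9009·4 + 0·4095·4 + 1·3465·2 = 211992.
211992 mod 45045 = 31812.

31812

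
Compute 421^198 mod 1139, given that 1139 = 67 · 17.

Mod 67: 421 ≡ 19; since 66 | 198, by Fermat 19^198 ≡ 1 (mod 67).
Mod 17: 421 ≡ 13; by Fermat, exponent reduces to 198 mod 16 = 6; 13^6 ≡ 16 (mod 17).
Combine by CRT: x ≡ 1 (mod 67), x ≡ 16 (mod 17) ⇒ x ≡ 135 (mod 1139).

135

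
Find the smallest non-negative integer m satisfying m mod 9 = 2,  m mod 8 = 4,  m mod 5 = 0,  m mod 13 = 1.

The moduli are pairwise coprime; N = 9·8·5·13 = 4680.
N/9 = 520; 520 ≡ 7 (mod 9); 7·4 ≡ 1, so inverse 4.
N/8 = 585; 585 ≡ 1 (mod 8), inverse 1.
N/5 = 936; 936 ≡ 1 (mod 5), inverse 1.
N/13 = 360; 360 ≡ 9 (mod 13); 9·3 ≡ 1, so inverse 3.
m ≡ 2·520·4 + 4·585·1 + 0·936·1 + 1·360·3 = 7580.
7580 mod 4680 = 2900.

2900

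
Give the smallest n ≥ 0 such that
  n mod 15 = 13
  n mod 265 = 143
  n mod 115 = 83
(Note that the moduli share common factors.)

11008

Combine the congruences pairwise.
gcd(15, 265) = 5 and 5 | (143 − 13), so the pair is consistent; merging gives n ≡ 673 (mod 795), where 795 = lcm(15, 265).
gcd(795, 115) = 5 and 5 | (83 − 673), so the pair is consistent; merging gives n ≡ 11008 (mod 18285), where 18285 = lcm(795, 115).
The solution is unique modulo lcm(15, 265, 115) = 18285.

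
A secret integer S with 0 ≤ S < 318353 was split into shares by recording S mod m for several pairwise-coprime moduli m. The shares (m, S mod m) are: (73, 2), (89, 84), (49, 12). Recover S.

The moduli are pairwise coprime; N = 73·89·49 = 318353.
N/73 = 4361; 4361 ≡ 54 (mod 73); 54·23 ≡ 1, so inverse 23.
N/89 = 3577; 3577 ≡ 17 (mod 89); 17·21 ≡ 1, so inverse 21.
N/49 = 6497; 6497 ≡ 29 (mod 49); 29·22 ≡ 1, so inverse 22.
S ≡ 2·4361·23 + 84·3577·21 + 12·6497·22 = 8225642.
8225642 mod 318353 = 266817.

266817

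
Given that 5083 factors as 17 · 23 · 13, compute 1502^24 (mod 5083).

118

Mod 17: 1502 ≡ 6; by Fermat, exponent reduces to 24 mod 16 = 8; 6^8 ≡ 16 (mod 17).
Mod 23: 1502 ≡ 7; by Fermat, exponent reduces to 24 mod 22 = 2; 7^2 ≡ 3 (mod 23).
Mod 13: 1502 ≡ 7; since 12 | 24, by Fermat 7^24 ≡ 1 (mod 13).
Combine by CRT: x ≡ 16 (mod 17), x ≡ 3 (mod 23), x ≡ 1 (mod 13) ⇒ x ≡ 118 (mod 5083).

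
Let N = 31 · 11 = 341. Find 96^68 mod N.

82

Mod 31: 96 ≡ 3; by Fermat, exponent reduces to 68 mod 30 = 8; 3^8 ≡ 20 (mod 31).
Mod 11: 96 ≡ 8; by Fermat, exponent reduces to 68 mod 10 = 8; 8^8 ≡ 5 (mod 11).
Combine by CRT: x ≡ 20 (mod 31), x ≡ 5 (mod 11) ⇒ x ≡ 82 (mod 341).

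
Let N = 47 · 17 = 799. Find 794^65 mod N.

Mod 47: 794 ≡ 42; by Fermat, exponent reduces to 65 mod 46 = 19; 42^19 ≡ 37 (mod 47).
Mod 17: 794 ≡ 12; by Fermat, exponent reduces to 65 mod 16 = 1; 12^1 ≡ 12 (mod 17).
Combine by CRT: x ≡ 37 (mod 47), x ≡ 12 (mod 17) ⇒ x ≡ 131 (mod 799).

131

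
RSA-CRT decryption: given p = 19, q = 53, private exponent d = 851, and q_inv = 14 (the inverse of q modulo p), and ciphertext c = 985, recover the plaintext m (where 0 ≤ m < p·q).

61

d_p = d mod (p−1) = 851 mod 18 = 5; d_q = d mod (q−1) = 19.
m₁ = c^(d_p) mod p: c ≡ 16 (mod 19), and 16^5 mod 19 = 4.
m₂ = c^(d_q) mod q: c ≡ 31 (mod 53), and 31^19 mod 53 = 8.
h = q_inv·(m₁ − m₂) mod p = 14·(4 − 8) mod 19 = 1.
m = m₂ + h·q = 8 + 1·53 = 61.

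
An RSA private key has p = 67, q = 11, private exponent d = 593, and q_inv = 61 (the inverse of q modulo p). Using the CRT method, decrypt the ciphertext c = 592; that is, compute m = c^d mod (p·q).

542

d_p = d mod (p−1) = 593 mod 66 = 65; d_q = d mod (q−1) = 3.
m₁ = c^(d_p) mod p: c ≡ 56 (mod 67), and 56^65 mod 67 = 6.
m₂ = c^(d_q) mod q: c ≡ 9 (mod 11), and 9^3 mod 11 = 3.
h = q_inv·(m₁ − m₂) mod p = 61·(6 − 3) mod 67 = 49.
m = m₂ + h·q = 3 + 49·11 = 542.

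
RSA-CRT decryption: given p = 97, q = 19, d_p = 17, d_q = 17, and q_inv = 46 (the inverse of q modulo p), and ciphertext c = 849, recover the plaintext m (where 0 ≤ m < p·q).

m₁ = c^(d_p) mod p: c ≡ 73 (mod 97), and 73^17 mod 97 = 88.
m₂ = c^(d_q) mod q: c ≡ 13 (mod 19), and 13^17 mod 19 = 3.
h = q_inv·(m₁ − m₂) mod p = 46·(88 − 3) mod 97 = 30.
m = m₂ + h·q = 3 + 30·19 = 573.

573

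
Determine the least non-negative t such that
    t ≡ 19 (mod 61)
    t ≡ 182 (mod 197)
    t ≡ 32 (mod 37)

Combine the congruences pairwise.
From t ≡ 19 (mod 61) write t = 19 + 61s. Substituting into t ≡ 182 (mod 197) gives 61s ≡ 163 (mod 197), and since 61⁻¹ ≡ 42 (mod 197), s ≡ 148. Hence t ≡ 19 + 61·148 = 9047 (mod 12017).
From t ≡ 9047 (mod 12017) write t = 9047 + 12017s. Substituting into t ≡ 32 (mod 37) gives 12017s ≡ 13 (mod 37), and since 29⁻¹ ≡ 23 (mod 37), s ≡ 3. Hence t ≡ 9047 + 12017·3 = 45098 (mod 444629).

45098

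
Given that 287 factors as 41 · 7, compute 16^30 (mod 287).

Mod 41: 16 ≡ 16; 16^30 ≡ 1 (mod 41).
Mod 7: 16 ≡ 2; since 6 | 30, by Fermat 2^30 ≡ 1 (mod 7).
Combine by CRT: x ≡ 1 (mod 41), x ≡ 1 (mod 7) ⇒ x ≡ 1 (mod 287).

1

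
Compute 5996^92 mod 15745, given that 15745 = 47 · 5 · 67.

2351

Mod 47: 5996 ≡ 27; since 46 | 92, by Fermat 27^92 ≡ 1 (mod 47).
Mod 5: 5996 ≡ 1; since 4 | 92, by Fermat 1^92 ≡ 1 (mod 5).
Mod 67: 5996 ≡ 33; by Fermat, exponent reduces to 92 mod 66 = 26; 33^26 ≡ 6 (mod 67).
Combine by CRT: x ≡ 1 (mod 47), x ≡ 1 (mod 5), x ≡ 6 (mod 67) ⇒ x ≡ 2351 (mod 15745).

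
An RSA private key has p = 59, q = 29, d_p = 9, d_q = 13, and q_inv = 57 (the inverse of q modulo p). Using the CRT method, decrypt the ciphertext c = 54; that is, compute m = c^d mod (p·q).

1486

m₁ = c^(d_p) mod p: c ≡ 54 (mod 59), and 54^9 mod 59 = 11.
m₂ = c^(d_q) mod q: c ≡ 25 (mod 29), and 25^13 mod 29 = 7.
h = q_inv·(m₁ − m₂) mod p = 57·(11 − 7) mod 59 = 51.
m = m₂ + h·q = 7 + 51·29 = 1486.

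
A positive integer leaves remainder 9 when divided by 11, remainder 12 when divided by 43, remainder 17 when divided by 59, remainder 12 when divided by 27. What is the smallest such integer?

248466

The moduli are pairwise coprime; N = 11·43·59·27 = 753489.
N/11 = 68499; 68499 ≡ 2 (mod 11); 2·6 ≡ 1, so inverse 6.
N/43 = 17523; 17523 ≡ 22 (mod 43); 22·2 ≡ 1, so inverse 2.
N/59 = 12771; 12771 ≡ 27 (mod 59); 27·35 ≡ 1, so inverse 35.
N/27 = 27907; 27907 ≡ 16 (mod 27); 16·22 ≡ 1, so inverse 22.
a ≡ 9·68499·6 + 12·17523·2 + 17·12771·35 + 12·27907·22 = 19085691.
19085691 mod 753489 = 248466.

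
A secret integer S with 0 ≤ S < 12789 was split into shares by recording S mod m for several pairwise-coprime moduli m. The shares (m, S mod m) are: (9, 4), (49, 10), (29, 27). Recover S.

7654

Combine the congruences pairwise.
From S ≡ 4 (mod 9) write S = 4 + 9t. Substituting into S ≡ 10 (mod 49) gives 9t ≡ 6 (mod 49), and since 9⁻¹ ≡ 11 (mod 49), t ≡ 17. Hence S ≡ 4 + 9·17 = 157 (mod 441).
From S ≡ 157 (mod 441) write S = 157 + 441t. Substituting into S ≡ 27 (mod 29) gives 441t ≡ 15 (mod 29), and since 6⁻¹ ≡ 5 (mod 29), t ≡ 17. Hence S ≡ 157 + 441·17 = 7654 (mod 12789).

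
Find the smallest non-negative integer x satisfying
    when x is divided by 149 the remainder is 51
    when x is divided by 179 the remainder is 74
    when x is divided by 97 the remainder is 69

2459892

The moduli are pairwise coprime; N = 149·179·97 = 2587087.
N/149 = 17363; 17363 ≡ 79 (mod 149); 79·83 ≡ 1, so inverse 83.
N/179 = 14453; 14453 ≡ 133 (mod 179); 133·35 ≡ 1, so inverse 35.
N/97 = 26671; 26671 ≡ 93 (mod 97); 93·24 ≡ 1, so inverse 24.
x ≡ 51·17363·83 + 74·14453·35 + 69·26671·24 = 155098025.
155098025 mod 2587087 = 2459892.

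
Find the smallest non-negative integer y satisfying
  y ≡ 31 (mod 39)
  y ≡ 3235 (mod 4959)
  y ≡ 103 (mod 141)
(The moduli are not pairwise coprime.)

1803352

gcd(39, 4959) = 3 and 3 | (3235 − 31), so the pair is consistent; merging gives y ≡ 62743 (mod 64467), where 64467 = lcm(39, 4959).
gcd(64467, 141) = 3 and 3 | (103 − 62743), so the pair is consistent; merging gives y ≡ 1803352 (mod 3029949), where 3029949 = lcm(64467, 141).
The solution is unique modulo lcm(39, 4959, 141) = 3029949.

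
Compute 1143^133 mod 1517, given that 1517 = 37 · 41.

Mod 37: 1143 ≡ 33; by Fermat, exponent reduces to 133 mod 36 = 25; 33^25 ≡ 7 (mod 37).
Mod 41: 1143 ≡ 36; by Fermat, exponent reduces to 133 mod 40 = 13; 36^13 ≡ 2 (mod 41).
Combine by CRT: x ≡ 7 (mod 37), x ≡ 2 (mod 41) ⇒ x ≡ 1191 (mod 1517).

1191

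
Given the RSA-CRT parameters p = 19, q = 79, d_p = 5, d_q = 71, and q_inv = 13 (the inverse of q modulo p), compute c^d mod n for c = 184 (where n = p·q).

736

m₁ = c^(d_p) mod p: c ≡ 13 (mod 19), and 13^5 mod 19 = 14.
m₂ = c^(d_q) mod q: c ≡ 26 (mod 79), and 26^71 mod 79 = 25.
h = q_inv·(m₁ − m₂) mod p = 13·(14 − 25) mod 19 = 9.
m = m₂ + h·q = 25 + 9·79 = 736.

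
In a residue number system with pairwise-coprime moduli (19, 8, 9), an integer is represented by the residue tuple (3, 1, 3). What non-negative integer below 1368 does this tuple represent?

345

The moduli are pairwise coprime; N = 19·8·9 = 1368.
N/19 = 72; 72 ≡ 15 (mod 19); 15·14 ≡ 1, so inverse 14.
N/8 = 171; 171 ≡ 3 (mod 8); 3·3 ≡ 1, so inverse 3.
N/9 = 152; 152 ≡ 8 (mod 9); 8·8 ≡ 1, so inverse 8.
x ≡ 3·72·14 + 1·171·3 + 3·152·8 = 7185.
7185 mod 1368 = 345.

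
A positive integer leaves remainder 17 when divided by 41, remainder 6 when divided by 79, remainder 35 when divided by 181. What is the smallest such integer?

68815

From N ≡ 17 (mod 41) write N = 17 + 41t. Substituting into N ≡ 6 (mod 79) gives 41t ≡ 68 (mod 79), and since 41⁻¹ ≡ 27 (mod 79), t ≡ 19. Hence N ≡ 17 + 41·19 = 796 (mod 3239).
From N ≡ 796 (mod 3239) write N = 796 + 3239t. Substituting into N ≡ 35 (mod 181) gives 3239t ≡ 144 (mod 181), and since 162⁻¹ ≡ 19 (mod 181), t ≡ 21. Hence N ≡ 796 + 3239·21 = 68815 (mod 586259).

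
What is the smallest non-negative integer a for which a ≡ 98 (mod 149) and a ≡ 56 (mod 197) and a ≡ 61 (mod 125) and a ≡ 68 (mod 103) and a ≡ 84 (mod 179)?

39399934061

From a ≡ 98 (mod 149) write a = 98 + 149t. Substituting into a ≡ 56 (mod 197) gives 149t ≡ 155 (mod 197), and since 149⁻¹ ≡ 119 (mod 197), t ≡ 124. Hence a ≡ 98 + 149·124 = 18574 (mod 29353).
From a ≡ 18574 (mod 29353) write a = 18574 + 29353t. Substituting into a ≡ 61 (mod 125) gives 29353t ≡ 112 (mod 125), and since 103⁻¹ ≡ 17 (mod 125), t ≡ 29. Hence a ≡ 18574 + 29353·29 = 869811 (mod 3669125).
From a ≡ 869811 (mod 3669125) write a = 869811 + 3669125t. Substituting into a ≡ 68 (mod 103) gives 3669125t ≡ 92 (mod 103), and since 59⁻¹ ≡ 7 (mod 103), t ≡ 26. Hence a ≡ 869811 + 3669125·26 = 96267061 (mod 377919875).
From a ≡ 96267061 (mod 377919875) write a = 96267061 + 377919875t. Substituting into a ≡ 84 (mod 179) gives 377919875t ≡ 118 (mod 179), and since 39⁻¹ ≡ 101 (mod 179), t ≡ 104. Hence a ≡ 96267061 + 377919875·104 = 39399934061 (mod 67647657625).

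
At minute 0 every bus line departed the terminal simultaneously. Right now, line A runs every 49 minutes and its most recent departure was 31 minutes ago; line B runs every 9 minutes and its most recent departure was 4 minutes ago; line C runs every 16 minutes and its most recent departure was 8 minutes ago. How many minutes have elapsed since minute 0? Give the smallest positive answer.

From t ≡ 31 (mod 49) write t = 31 + 49s. Substituting into t ≡ 4 (mod 9) gives 49s ≡ 0 (mod 9), and since 4⁻¹ ≡ 7 (mod 9), s ≡ 0. Hence t ≡ 31 + 49·0 = 31 (mod 441).
From t ≡ 31 (mod 441) write t = 31 + 441s. Substituting into t ≡ 8 (mod 16) gives 441s ≡ 9 (mod 16), and since 9⁻¹ ≡ 9 (mod 16), s ≡ 1. Hence t ≡ 31 + 441·1 = 472 (mod 7056).

472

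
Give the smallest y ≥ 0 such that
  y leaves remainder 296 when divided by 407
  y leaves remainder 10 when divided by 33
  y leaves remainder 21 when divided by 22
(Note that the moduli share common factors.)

Combine the congruences pairwise.
gcd(407, 33) = 11 and 11 | (10 − 296), so the pair is consistent; merging gives y ≡ 703 (mod 1221), where 1221 = lcm(407, 33).
gcd(1221, 22) = 11 and 11 | (21 − 703), so the pair is consistent; merging gives y ≡ 703 (mod 2442), where 2442 = lcm(1221, 22).
The solution is unique modulo lcm(407, 33, 22) = 2442.

703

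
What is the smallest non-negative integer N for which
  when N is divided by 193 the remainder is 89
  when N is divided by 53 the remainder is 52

From N ≡ 89 (mod 193) write N = 89 + 193t. Substituting into N ≡ 52 (mod 53) gives 193t ≡ 16 (mod 53), and since 34⁻¹ ≡ 39 (mod 53), t ≡ 41. Hence N ≡ 89 + 193·41 = 8002 (mod 10229).

8002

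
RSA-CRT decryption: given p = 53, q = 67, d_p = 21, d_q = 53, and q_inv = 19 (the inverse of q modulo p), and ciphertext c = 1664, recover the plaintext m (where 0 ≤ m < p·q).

m₁ = c^(d_p) mod p: c ≡ 21 (mod 53), and 21^21 mod 53 = 51.
m₂ = c^(d_q) mod q: c ≡ 56 (mod 67), and 56^53 mod 67 = 39.
h = q_inv·(m₁ − m₂) mod p = 19·(51 − 39) mod 53 = 16.
m = m₂ + h·q = 39 + 16·67 = 1111.

1111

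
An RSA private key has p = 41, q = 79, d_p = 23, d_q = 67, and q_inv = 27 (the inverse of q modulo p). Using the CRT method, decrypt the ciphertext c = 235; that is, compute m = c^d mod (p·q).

m₁ = c^(d_p) mod p: c ≡ 30 (mod 41), and 30^23 mod 41 = 19.
m₂ = c^(d_q) mod q: c ≡ 77 (mod 79), and 77^67 mod 79 = 66.
h = q_inv·(m₁ − m₂) mod p = 27·(19 − 66) mod 41 = 2.
m = m₂ + h·q = 66 + 2·79 = 224.

224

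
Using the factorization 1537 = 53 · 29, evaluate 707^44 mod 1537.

Mod 53: 707 ≡ 18; 18^44 ≡ 42 (mod 53).
Mod 29: 707 ≡ 11; by Fermat, exponent reduces to 44 mod 28 = 16; 11^16 ≡ 24 (mod 29).
Combine by CRT: x ≡ 42 (mod 53), x ≡ 24 (mod 29) ⇒ x ≡ 1155 (mod 1537).

1155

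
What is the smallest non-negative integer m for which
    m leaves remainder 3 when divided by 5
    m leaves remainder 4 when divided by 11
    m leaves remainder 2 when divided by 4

158

Combine the congruences pairwise.
From m ≡ 3 (mod 5) write m = 3 + 5t. Substituting into m ≡ 4 (mod 11) gives 5t ≡ 1 (mod 11), and since 5⁻¹ ≡ 9 (mod 11), t ≡ 9. Hence m ≡ 3 + 5·9 = 48 (mod 55).
From m ≡ 48 (mod 55) write m = 48 + 55t. Substituting into m ≡ 2 (mod 4) gives 55t ≡ 2 (mod 4), and since 3⁻¹ ≡ 3 (mod 4), t ≡ 2. Hence m ≡ 48 + 55·2 = 158 (mod 220).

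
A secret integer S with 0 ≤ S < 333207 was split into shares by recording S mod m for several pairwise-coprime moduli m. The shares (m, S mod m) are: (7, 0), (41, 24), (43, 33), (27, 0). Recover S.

From S ≡ 0 (mod 7) write S = 0 + 7t. Substituting into S ≡ 24 (mod 41) gives 7t ≡ 24 (mod 41), and since 7⁻¹ ≡ 6 (mod 41), t ≡ 21. Hence S ≡ 0 + 7·21 = 147 (mod 287).
From S ≡ 147 (mod 287) write S = 147 + 287t. Substituting into S ≡ 33 (mod 43) gives 287t ≡ 15 (mod 43), and since 29⁻¹ ≡ 3 (mod 43), t ≡ 2. Hence S ≡ 147 + 287·2 = 721 (mod 12341).
From S ≡ 721 (mod 12341) write S = 721 + 12341t. Substituting into S ≡ 0 (mod 27) gives 12341t ≡ 8 (mod 27), and since 2⁻¹ ≡ 14 (mod 27), t ≡ 4. Hence S ≡ 721 + 12341·4 = 50085 (mod 333207).

50085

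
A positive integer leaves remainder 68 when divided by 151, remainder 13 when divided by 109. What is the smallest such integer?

7316

Combine the congruences pairwise.
From x ≡ 68 (mod 151) write x = 68 + 151t. Substituting into x ≡ 13 (mod 109) gives 151t ≡ 54 (mod 109), and since 42⁻¹ ≡ 13 (mod 109), t ≡ 48. Hence x ≡ 68 + 151·48 = 7316 (mod 16459).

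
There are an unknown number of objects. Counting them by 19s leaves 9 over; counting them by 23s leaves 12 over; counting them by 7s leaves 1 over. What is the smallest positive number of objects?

1415

Combine the congruences pairwise.
From N ≡ 9 (mod 19) write N = 9 + 19t. Substituting into N ≡ 12 (mod 23) gives 19t ≡ 3 (mod 23), and since 19⁻¹ ≡ 17 (mod 23), t ≡ 5. Hence N ≡ 9 + 19·5 = 104 (mod 437).
From N ≡ 104 (mod 437) write N = 104 + 437t. Substituting into N ≡ 1 (mod 7) gives 437t ≡ 2 (mod 7), and since 3⁻¹ ≡ 5 (mod 7), t ≡ 3. Hence N ≡ 104 + 437·3 = 1415 (mod 3059).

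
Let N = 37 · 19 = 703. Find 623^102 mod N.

Mod 37: 623 ≡ 31; by Fermat, exponent reduces to 102 mod 36 = 30; 31^30 ≡ 36 (mod 37).
Mod 19: 623 ≡ 15; by Fermat, exponent reduces to 102 mod 18 = 12; 15^12 ≡ 7 (mod 19).
Combine by CRT: x ≡ 36 (mod 37), x ≡ 7 (mod 19) ⇒ x ≡ 406 (mod 703).

406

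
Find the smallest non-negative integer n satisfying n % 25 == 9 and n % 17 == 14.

184

From n ≡ 9 (mod 25) write n = 9 + 25t. Substituting into n ≡ 14 (mod 17) gives 25t ≡ 5 (mod 17), and since 8⁻¹ ≡ 15 (mod 17), t ≡ 7. Hence n ≡ 9 + 25·7 = 184 (mod 425).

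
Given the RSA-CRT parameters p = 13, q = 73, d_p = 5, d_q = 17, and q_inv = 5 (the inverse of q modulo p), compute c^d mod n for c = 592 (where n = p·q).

648

m₁ = c^(d_p) mod p: c ≡ 7 (mod 13), and 7^5 mod 13 = 11.
m₂ = c^(d_q) mod q: c ≡ 8 (mod 73), and 8^17 mod 73 = 64.
h = q_inv·(m₁ − m₂) mod p = 5·(11 − 64) mod 13 = 8.
m = m₂ + h·q = 64 + 8·73 = 648.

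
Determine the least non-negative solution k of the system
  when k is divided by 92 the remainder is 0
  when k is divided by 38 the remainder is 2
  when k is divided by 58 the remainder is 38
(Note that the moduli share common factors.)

34316

gcd(92, 38) = 2 and 2 | (2 − 0), so the pair is consistent; merging gives k ≡ 1104 (mod 1748), where 1748 = lcm(92, 38).
gcd(1748, 58) = 2 and 2 | (38 − 1104), so the pair is consistent; merging gives k ≡ 34316 (mod 50692), where 50692 = lcm(1748, 58).
The solution is unique modulo lcm(92, 38, 58) = 50692.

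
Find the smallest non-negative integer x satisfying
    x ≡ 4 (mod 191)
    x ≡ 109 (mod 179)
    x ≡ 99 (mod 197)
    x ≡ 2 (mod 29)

Combine the congruences pairwise.
From x ≡ 4 (mod 191) write x = 4 + 191t. Substituting into x ≡ 109 (mod 179) gives 191t ≡ 105 (mod 179), and since 12⁻¹ ≡ 15 (mod 179), t ≡ 143. Hence x ≡ 4 + 191·143 = 27317 (mod 34189).
From x ≡ 27317 (mod 34189) write x = 27317 + 34189t. Substituting into x ≡ 99 (mod 197) gives 34189t ≡ 165 (mod 197), and since 108⁻¹ ≡ 166 (mod 197), t ≡ 7. Hence x ≡ 27317 + 34189·7 = 266640 (mod 6735233).
From x ≡ 266640 (mod 6735233) write x = 266640 + 6735233t. Substituting into x ≡ 2 (mod 29) gives 6735233t ≡ 17 (mod 29), and since 12⁻¹ ≡ 17 (mod 29), t ≡ 28. Hence x ≡ 266640 + 6735233·28 = 188853164 (mod 195321757).

188853164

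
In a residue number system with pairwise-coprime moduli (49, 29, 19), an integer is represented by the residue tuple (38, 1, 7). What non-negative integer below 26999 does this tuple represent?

The moduli are pairwise coprime; N = 49·29·19 = 26999.
N/49 = 551; 551 ≡ 12 (mod 49); 12·45 ≡ 1, so inverse 45.
N/29 = 931; 931 ≡ 3 (mod 29); 3·10 ≡ 1, so inverse 10.
N/19 = 1421; 1421 ≡ 15 (mod 19); 15·14 ≡ 1, so inverse 14.
x ≡ 38·551·45 + 1·931·10 + 7·1421·14 = 1090778.
1090778 mod 26999 = 10818.

10818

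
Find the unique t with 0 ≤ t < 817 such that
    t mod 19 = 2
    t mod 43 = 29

From t ≡ 2 (mod 19) write t = 2 + 19s. Substituting into t ≡ 29 (mod 43) gives 19s ≡ 27 (mod 43), and since 19⁻¹ ≡ 34 (mod 43), s ≡ 15. Hence t ≡ 2 + 19·15 = 287 (mod 817).

287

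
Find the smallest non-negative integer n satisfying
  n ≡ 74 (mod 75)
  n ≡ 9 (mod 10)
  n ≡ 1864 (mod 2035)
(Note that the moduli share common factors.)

gcd(75, 10) = 5 and 5 | (9 − 74), so the pair is consistent; merging gives n ≡ 149 (mod 150), where 150 = lcm(75, 10).
gcd(150, 2035) = 5 and 5 | (1864 − 149), so the pair is consistent; merging gives n ≡ 3899 (mod 61050), where 61050 = lcm(150, 2035).
The solution is unique modulo lcm(75, 10, 2035) = 61050.

3899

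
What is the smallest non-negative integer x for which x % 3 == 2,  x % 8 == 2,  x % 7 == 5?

From x ≡ 2 (mod 3) write x = 2 + 3t. Substituting into x ≡ 2 (mod 8) gives 3t ≡ 0 (mod 8), and since 3⁻¹ ≡ 3 (mod 8), t ≡ 0. Hence x ≡ 2 + 3·0 = 2 (mod 24).
From x ≡ 2 (mod 24) write x = 2 + 24t. Substituting into x ≡ 5 (mod 7) gives 24t ≡ 3 (mod 7), and since 3⁻¹ ≡ 5 (mod 7), t ≡ 1. Hence x ≡ 2 + 24·1 = 26 (mod 168).

26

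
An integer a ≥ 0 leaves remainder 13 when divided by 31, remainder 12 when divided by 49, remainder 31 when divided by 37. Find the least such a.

38918

The moduli are pairwise coprime; N = 31·49·37 = 56203.
N/31 = 1813; 1813 ≡ 15 (mod 31); 15·29 ≡ 1, so inverse 29.
N/49 = 1147; 1147 ≡ 20 (mod 49); 20·27 ≡ 1, so inverse 27.
N/37 = 1519; 1519 ≡ 2 (mod 37); 2·19 ≡ 1, so inverse 19.
a ≡ 13·1813·29 + 12·1147·27 + 31·1519·19 = 1949820.
1949820 mod 56203 = 38918.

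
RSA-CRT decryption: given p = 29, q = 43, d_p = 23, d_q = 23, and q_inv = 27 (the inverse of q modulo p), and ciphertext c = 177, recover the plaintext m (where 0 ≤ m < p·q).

878

m₁ = c^(d_p) mod p: c ≡ 3 (mod 29), and 3^23 mod 29 = 8.
m₂ = c^(d_q) mod q: c ≡ 5 (mod 43), and 5^23 mod 43 = 18.
h = q_inv·(m₁ − m₂) mod p = 27·(8 − 18) mod 29 = 20.
m = m₂ + h·q = 18 + 20·43 = 878.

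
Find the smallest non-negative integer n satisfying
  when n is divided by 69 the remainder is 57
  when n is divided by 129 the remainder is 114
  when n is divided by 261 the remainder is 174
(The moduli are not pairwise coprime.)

28623

gcd(69, 129) = 3 and 3 | (114 − 57), so the pair is consistent; merging gives n ≡ 1920 (mod 2967), where 2967 = lcm(69, 129).
gcd(2967, 261) = 3 and 3 | (174 − 1920), so the pair is consistent; merging gives n ≡ 28623 (mod 258129), where 258129 = lcm(2967, 261).
The solution is unique modulo lcm(69, 129, 261) = 258129.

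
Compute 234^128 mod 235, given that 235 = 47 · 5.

Mod 47: 234 ≡ 46; by Fermat, exponent reduces to 128 mod 46 = 36; 46^36 ≡ 1 (mod 47).
Mod 5: 234 ≡ 4; since 4 | 128, by Fermat 4^128 ≡ 1 (mod 5).
Combine by CRT: x ≡ 1 (mod 47), x ≡ 1 (mod 5) ⇒ x ≡ 1 (mod 235).

1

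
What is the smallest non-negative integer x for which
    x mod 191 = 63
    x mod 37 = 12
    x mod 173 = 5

The moduli are pairwise coprime; N = 191·37·173 = 1222591.
N/191 = 6401; 6401 ≡ 98 (mod 191); 98·115 ≡ 1, so inverse 115.
N/37 = 33043; 33043 ≡ 2 (mod 37); 2·19 ≡ 1, so inverse 19.
N/173 = 7067; 7067 ≡ 147 (mod 173); 147·153 ≡ 1, so inverse 153.
x ≡ 63·6401·115 + 12·33043·19 + 5·7067·153 = 59315304.
59315304 mod 1222591 = 630936.

630936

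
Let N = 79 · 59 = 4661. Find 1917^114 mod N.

Mod 79: 1917 ≡ 21; by Fermat, exponent reduces to 114 mod 78 = 36; 21^36 ≡ 22 (mod 79).
Mod 59: 1917 ≡ 29; by Fermat, exponent reduces to 114 mod 58 = 56; 29^56 ≡ 4 (mod 59).
Combine by CRT: x ≡ 22 (mod 79), x ≡ 4 (mod 59) ⇒ x ≡ 417 (mod 4661).

417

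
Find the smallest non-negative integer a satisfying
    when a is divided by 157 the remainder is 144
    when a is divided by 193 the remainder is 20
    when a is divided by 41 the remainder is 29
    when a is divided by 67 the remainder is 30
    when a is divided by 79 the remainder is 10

1433113414

Combine the congruences pairwise.
From a ≡ 144 (mod 157) write a = 144 + 157t. Substituting into a ≡ 20 (mod 193) gives 157t ≡ 69 (mod 193), and since 157⁻¹ ≡ 134 (mod 193), t ≡ 175. Hence a ≡ 144 + 157·175 = 27619 (mod 30301).
From a ≡ 27619 (mod 30301) write a = 27619 + 30301t. Substituting into a ≡ 29 (mod 41) gives 30301t ≡ 3 (mod 41), and since 2⁻¹ ≡ 21 (mod 41), t ≡ 22. Hence a ≡ 27619 + 30301·22 = 694241 (mod 1242341).
From a ≡ 694241 (mod 1242341) write a = 694241 + 1242341t. Substituting into a ≡ 30 (mod 67) gives 1242341t ≡ 43 (mod 67), and since 27⁻¹ ≡ 5 (mod 67), t ≡ 14. Hence a ≡ 694241 + 1242341·14 = 18087015 (mod 83236847).
From a ≡ 18087015 (mod 83236847) write a = 18087015 + 83236847t. Substituting into a ≡ 10 (mod 79) gives 83236847t ≡ 45 (mod 79), and since 77⁻¹ ≡ 39 (mod 79), t ≡ 17. Hence a ≡ 18087015 + 83236847·17 = 1433113414 (mod 6575710913).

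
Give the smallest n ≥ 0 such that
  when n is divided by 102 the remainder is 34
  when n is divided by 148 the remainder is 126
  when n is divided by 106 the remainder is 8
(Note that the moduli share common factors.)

279106

gcd(102, 148) = 2 and 2 | (126 − 34), so the pair is consistent; merging gives n ≡ 7378 (mod 7548), where 7548 = lcm(102, 148).
gcd(7548, 106) = 2 and 2 | (8 − 7378), so the pair is consistent; merging gives n ≡ 279106 (mod 400044), where 400044 = lcm(7548, 106).
The solution is unique modulo lcm(102, 148, 106) = 400044.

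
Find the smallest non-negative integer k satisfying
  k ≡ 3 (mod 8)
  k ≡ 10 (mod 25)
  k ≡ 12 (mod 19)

2235

From k ≡ 3 (mod 8) write k = 3 + 8t. Substituting into k ≡ 10 (mod 25) gives 8t ≡ 7 (mod 25), and since 8⁻¹ ≡ 22 (mod 25), t ≡ 4. Hence k ≡ 3 + 8·4 = 35 (mod 200).
From k ≡ 35 (mod 200) write k = 35 + 200t. Substituting into k ≡ 12 (mod 19) gives 200t ≡ 15 (mod 19), and since 10⁻¹ ≡ 2 (mod 19), t ≡ 11. Hence k ≡ 35 + 200·11 = 2235 (mod 3800).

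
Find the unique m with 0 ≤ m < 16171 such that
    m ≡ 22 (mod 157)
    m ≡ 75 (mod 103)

Combine the congruences pairwise.
From m ≡ 22 (mod 157) write m = 22 + 157t. Substituting into m ≡ 75 (mod 103) gives 157t ≡ 53 (mod 103), and since 54⁻¹ ≡ 21 (mod 103), t ≡ 83. Hence m ≡ 22 + 157·83 = 13053 (mod 16171).

13053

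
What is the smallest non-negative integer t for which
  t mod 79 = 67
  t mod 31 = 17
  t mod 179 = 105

3148

From t ≡ 67 (mod 79) write t = 67 + 79s. Substituting into t ≡ 17 (mod 31) gives 79s ≡ 12 (mod 31), and since 17⁻¹ ≡ 11 (mod 31), s ≡ 8. Hence t ≡ 67 + 79·8 = 699 (mod 2449).
From t ≡ 699 (mod 2449) write t = 699 + 2449s. Substituting into t ≡ 105 (mod 179) gives 2449s ≡ 122 (mod 179), and since 122⁻¹ ≡ 157 (mod 179), s ≡ 1. Hence t ≡ 699 + 2449·1 = 3148 (mod 438371).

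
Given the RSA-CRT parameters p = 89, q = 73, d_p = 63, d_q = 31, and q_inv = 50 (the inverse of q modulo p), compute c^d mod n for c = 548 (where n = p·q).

4120

m₁ = c^(d_p) mod p: c ≡ 14 (mod 89), and 14^63 mod 89 = 26.
m₂ = c^(d_q) mod q: c ≡ 37 (mod 73), and 37^31 mod 73 = 32.
h = q_inv·(m₁ − m₂) mod p = 50·(26 − 32) mod 89 = 56.
m = m₂ + h·q = 32 + 56·73 = 4120.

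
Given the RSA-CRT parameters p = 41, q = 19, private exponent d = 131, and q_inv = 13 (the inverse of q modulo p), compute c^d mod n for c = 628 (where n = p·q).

d_p = d mod (p−1) = 131 mod 40 = 11; d_q = d mod (q−1) = 5.
m₁ = c^(d_p) mod p: c ≡ 13 (mod 41), and 13^11 mod 41 = 35.
m₂ = c^(d_q) mod q: c ≡ 1 (mod 19), and 1^5 mod 19 = 1.
h = q_inv·(m₁ − m₂) mod p = 13·(35 − 1) mod 41 = 32.
m = m₂ + h·q = 1 + 32·19 = 609.

609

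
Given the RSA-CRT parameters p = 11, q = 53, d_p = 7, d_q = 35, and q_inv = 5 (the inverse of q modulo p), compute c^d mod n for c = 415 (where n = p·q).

m₁ = c^(d_p) mod p: c ≡ 8 (mod 11), and 8^7 mod 11 = 2.
m₂ = c^(d_q) mod q: c ≡ 44 (mod 53), and 44^35 mod 53 = 24.
h = q_inv·(m₁ − m₂) mod p = 5·(2 − 24) mod 11 = 0.
m = m₂ + h·q = 24 + 0·53 = 24.

24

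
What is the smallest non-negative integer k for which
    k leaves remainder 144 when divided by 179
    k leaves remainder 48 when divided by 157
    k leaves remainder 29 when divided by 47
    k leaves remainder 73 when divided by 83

24939498

The moduli are pairwise coprime; N = 179·157·47·83 = 109629803.
N/179 = 612457; 612457 ≡ 98 (mod 179); 98·137 ≡ 1, so inverse 137.
N/157 = 698279; 698279 ≡ 100 (mod 157); 100·11 ≡ 1, so inverse 11.
N/47 = 2332549; 2332549 ≡ 33 (mod 47); 33·10 ≡ 1, so inverse 10.
N/83 = 1320841; 1320841 ≡ 62 (mod 83); 62·79 ≡ 1, so inverse 79.
k ≡ 144·612457·137 + 48·698279·11 + 29·2332549·10 + 73·1320841·79 = 20744972265.
20744972265 mod 109629803 = 24939498.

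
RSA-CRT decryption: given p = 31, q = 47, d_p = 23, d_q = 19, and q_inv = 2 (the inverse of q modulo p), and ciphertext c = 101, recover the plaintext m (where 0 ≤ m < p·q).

m₁ = c^(d_p) mod p: c ≡ 8 (mod 31), and 8^23 mod 31 = 16.
m₂ = c^(d_q) mod q: c ≡ 7 (mod 47), and 7^19 mod 47 = 12.
h = q_inv·(m₁ − m₂) mod p = 2·(16 − 12) mod 31 = 8.
m = m₂ + h·q = 12 + 8·47 = 388.

388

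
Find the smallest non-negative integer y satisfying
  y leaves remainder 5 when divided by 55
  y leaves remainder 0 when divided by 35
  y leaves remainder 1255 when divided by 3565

gcd(55, 35) = 5 and 5 | (0 − 5), so the pair is consistent; merging gives y ≡ 280 (mod 385), where 385 = lcm(55, 35).
gcd(385, 3565) = 5 and 5 | (1255 − 280), so the pair is consistent; merging gives y ≡ 172375 (mod 274505), where 274505 = lcm(385, 3565).
The solution is unique modulo lcm(55, 35, 3565) = 274505.

172375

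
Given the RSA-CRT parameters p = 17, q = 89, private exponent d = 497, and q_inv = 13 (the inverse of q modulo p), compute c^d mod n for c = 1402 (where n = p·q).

d_p = d mod (p−1) = 497 mod 16 = 1; d_q = d mod (q−1) = 57.
m₁ = c^(d_p) mod p: c ≡ 8 (mod 17), and 8^1 mod 17 = 8.
m₂ = c^(d_q) mod q: c ≡ 67 (mod 89), and 67^57 mod 89 = 39.
h = q_inv·(m₁ − m₂) mod p = 13·(8 − 39) mod 17 = 5.
m = m₂ + h·q = 39 + 5·89 = 484.

484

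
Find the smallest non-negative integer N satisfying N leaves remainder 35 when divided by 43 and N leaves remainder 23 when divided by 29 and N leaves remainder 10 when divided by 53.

3561

Combine the congruences pairwise.
From N ≡ 35 (mod 43) write N = 35 + 43t. Substituting into N ≡ 23 (mod 29) gives 43t ≡ 17 (mod 29), and since 14⁻¹ ≡ 27 (mod 29), t ≡ 24. Hence N ≡ 35 + 43·24 = 1067 (mod 1247).
From N ≡ 1067 (mod 1247) write N = 1067 + 1247t. Substituting into N ≡ 10 (mod 53) gives 1247t ≡ 3 (mod 53), and since 28⁻¹ ≡ 36 (mod 53), t ≡ 2. Hence N ≡ 1067 + 1247·2 = 3561 (mod 66091).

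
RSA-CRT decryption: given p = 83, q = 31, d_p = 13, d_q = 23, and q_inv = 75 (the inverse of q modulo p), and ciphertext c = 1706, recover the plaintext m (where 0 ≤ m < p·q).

m₁ = c^(d_p) mod p: c ≡ 46 (mod 83), and 46^13 mod 83 = 50.
m₂ = c^(d_q) mod q: c ≡ 1 (mod 31), and 1^23 mod 31 = 1.
h = q_inv·(m₁ − m₂) mod p = 75·(50 − 1) mod 83 = 23.
m = m₂ + h·q = 1 + 23·31 = 714.

714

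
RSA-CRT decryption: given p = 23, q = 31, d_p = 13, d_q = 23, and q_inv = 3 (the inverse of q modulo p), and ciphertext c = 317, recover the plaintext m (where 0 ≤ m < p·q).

m₁ = c^(d_p) mod p: c ≡ 18 (mod 23), and 18^13 mod 23 = 2.
m₂ = c^(d_q) mod q: c ≡ 7 (mod 31), and 7^23 mod 31 = 10.
h = q_inv·(m₁ − m₂) mod p = 3·(2 − 10) mod 23 = 22.
m = m₂ + h·q = 10 + 22·31 = 692.

692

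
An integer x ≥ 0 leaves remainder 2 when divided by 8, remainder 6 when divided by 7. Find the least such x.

34

From x ≡ 2 (mod 8) write x = 2 + 8t. Substituting into x ≡ 6 (mod 7) gives 8t ≡ 4 (mod 7), and since 1⁻¹ ≡ 1 (mod 7), t ≡ 4. Hence x ≡ 2 + 8·4 = 34 (mod 56).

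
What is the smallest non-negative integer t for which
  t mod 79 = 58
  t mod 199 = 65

9617

From t ≡ 58 (mod 79) write t = 58 + 79s. Substituting into t ≡ 65 (mod 199) gives 79s ≡ 7 (mod 199), and since 79⁻¹ ≡ 131 (mod 199), s ≡ 121. Hence t ≡ 58 + 79·121 = 9617 (mod 15721).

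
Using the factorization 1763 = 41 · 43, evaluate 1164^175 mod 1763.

Mod 41: 1164 ≡ 16; by Fermat, exponent reduces to 175 mod 40 = 15; 16^15 ≡ 1 (mod 41).
Mod 43: 1164 ≡ 3; by Fermat, exponent reduces to 175 mod 42 = 7; 3^7 ≡ 37 (mod 43).
Combine by CRT: x ≡ 1 (mod 41), x ≡ 37 (mod 43) ⇒ x ≡ 1026 (mod 1763).

1026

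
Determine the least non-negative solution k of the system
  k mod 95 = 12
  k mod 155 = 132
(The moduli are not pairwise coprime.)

gcd(95, 155) = 5 and 5 | (132 − 12), so the pair is consistent; merging gives k ≡ 2767 (mod 2945), where 2945 = lcm(95, 155).
The solution is unique modulo lcm(95, 155) = 2945.

2767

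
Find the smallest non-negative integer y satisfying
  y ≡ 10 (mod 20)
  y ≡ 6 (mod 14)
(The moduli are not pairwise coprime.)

90

Combine the congruences pairwise.
gcd(20, 14) = 2 and 2 | (6 − 10), so the pair is consistent; merging gives y ≡ 90 (mod 140), where 140 = lcm(20, 14).
The solution is unique modulo lcm(20, 14) = 140.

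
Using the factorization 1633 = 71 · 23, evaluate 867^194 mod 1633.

892

Mod 71: 867 ≡ 15; by Fermat, exponent reduces to 194 mod 70 = 54; 15^54 ≡ 40 (mod 71).
Mod 23: 867 ≡ 16; by Fermat, exponent reduces to 194 mod 22 = 18; 16^18 ≡ 18 (mod 23).
Combine by CRT: x ≡ 40 (mod 71), x ≡ 18 (mod 23) ⇒ x ≡ 892 (mod 1633).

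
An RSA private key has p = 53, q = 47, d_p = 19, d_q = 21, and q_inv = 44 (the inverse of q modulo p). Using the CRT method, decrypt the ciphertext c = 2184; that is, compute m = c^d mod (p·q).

2031

m₁ = c^(d_p) mod p: c ≡ 11 (mod 53), and 11^19 mod 53 = 17.
m₂ = c^(d_q) mod q: c ≡ 22 (mod 47), and 22^21 mod 47 = 10.
h = q_inv·(m₁ − m₂) mod p = 44·(17 − 10) mod 53 = 43.
m = m₂ + h·q = 10 + 43·47 = 2031.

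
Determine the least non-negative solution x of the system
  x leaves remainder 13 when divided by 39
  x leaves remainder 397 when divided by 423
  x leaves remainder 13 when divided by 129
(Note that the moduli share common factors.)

gcd(39, 423) = 3 and 3 | (397 − 13), so the pair is consistent; merging gives x ≡ 5473 (mod 5499), where 5499 = lcm(39, 423).
gcd(5499, 129) = 3 and 3 | (13 − 5473), so the pair is consistent; merging gives x ≡ 98956 (mod 236457), where 236457 = lcm(5499, 129).
The solution is unique modulo lcm(39, 423, 129) = 236457.

98956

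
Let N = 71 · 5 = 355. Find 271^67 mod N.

231

Mod 71: 271 ≡ 58; 58^67 ≡ 18 (mod 71).
Mod 5: 271 ≡ 1; by Fermat, exponent reduces to 67 mod 4 = 3; 1^3 ≡ 1 (mod 5).
Combine by CRT: x ≡ 18 (mod 71), x ≡ 1 (mod 5) ⇒ x ≡ 231 (mod 355).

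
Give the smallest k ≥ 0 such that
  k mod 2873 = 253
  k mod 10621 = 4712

514520

Combine the congruences pairwise.
gcd(2873, 10621) = 13 and 13 | (4712 − 253), so the pair is consistent; merging gives k ≡ 514520 (mod 2347241), where 2347241 = lcm(2873, 10621).
The solution is unique modulo lcm(2873, 10621) = 2347241.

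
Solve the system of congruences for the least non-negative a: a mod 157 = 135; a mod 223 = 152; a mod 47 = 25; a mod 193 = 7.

The moduli are pairwise coprime; N = 157·223·47·193 = 317584781.
N/157 = 2022833; 2022833 ≡ 45 (mod 157); 45·7 ≡ 1, so inverse 7.
N/223 = 1424147; 1424147 ≡ 69 (mod 223); 69·181 ≡ 1, so inverse 181.
N/47 = 6757123; 6757123 ≡ 27 (mod 47); 27·7 ≡ 1, so inverse 7.
N/193 = 1645517; 1645517 ≡ 192 (mod 193); 192·192 ≡ 1, so inverse 192.
a ≡ 135·2022833·7 + 152·1424147·181 + 25·6757123·7 + 7·1645517·192 = 44486780822.
44486780822 mod 317584781 = 24911482.

24911482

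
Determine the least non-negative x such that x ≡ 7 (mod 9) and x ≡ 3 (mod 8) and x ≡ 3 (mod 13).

835

From x ≡ 7 (mod 9) write x = 7 + 9t. Substituting into x ≡ 3 (mod 8) gives 9t ≡ 4 (mod 8), and since 1⁻¹ ≡ 1 (mod 8), t ≡ 4. Hence x ≡ 7 + 9·4 = 43 (mod 72).
From x ≡ 43 (mod 72) write x = 43 + 72t. Substituting into x ≡ 3 (mod 13) gives 72t ≡ 12 (mod 13), and since 7⁻¹ ≡ 2 (mod 13), t ≡ 11. Hence x ≡ 43 + 72·11 = 835 (mod 936).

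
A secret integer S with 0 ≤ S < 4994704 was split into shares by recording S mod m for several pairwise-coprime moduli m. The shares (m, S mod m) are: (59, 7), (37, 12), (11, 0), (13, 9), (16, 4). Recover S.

From S ≡ 7 (mod 59) write S = 7 + 59t. Substituting into S ≡ 12 (mod 37) gives 59t ≡ 5 (mod 37), and since 22⁻¹ ≡ 32 (mod 37), t ≡ 12. Hence S ≡ 7 + 59·12 = 715 (mod 2183).
From S ≡ 715 (mod 2183) write S = 715 + 2183t. Substituting into S ≡ 0 (mod 11) gives 2183t ≡ 0 (mod 11), and since 5⁻¹ ≡ 9 (mod 11), t ≡ 0. Hence S ≡ 715 + 2183·0 = 715 (mod 24013).
From S ≡ 715 (mod 24013) write S = 715 + 24013t. Substituting into S ≡ 9 (mod 13) gives 24013t ≡ 9 (mod 13), and since 2⁻¹ ≡ 7 (mod 13), t ≡ 11. Hence S ≡ 715 + 24013·11 = 264858 (mod 312169).
From S ≡ 264858 (mod 312169) write S = 264858 + 312169t. Substituting into S ≡ 4 (mod 16) gives 312169t ≡ 10 (mod 16), and since 9⁻¹ ≡ 9 (mod 16), t ≡ 10. Hence S ≡ 264858 + 312169·10 = 3386548 (mod 4994704).

3386548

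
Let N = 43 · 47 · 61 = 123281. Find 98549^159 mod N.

Mod 43: 98549 ≡ 36; by Fermat, exponent reduces to 159 mod 42 = 33; 36^33 ≡ 1 (mod 43).
Mod 47: 98549 ≡ 37; by Fermat, exponent reduces to 159 mod 46 = 21; 37^21 ≡ 8 (mod 47).
Mod 61: 98549 ≡ 34; by Fermat, exponent reduces to 159 mod 60 = 39; 34^39 ≡ 9 (mod 61).
Combine by CRT: x ≡ 1 (mod 43), x ≡ 8 (mod 47), x ≡ 9 (mod 61) ⇒ x ≡ 109565 (mod 123281).

109565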